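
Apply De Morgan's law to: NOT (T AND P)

NOT T OR NOT P
De Morgan's: NOT(AND of terms) = OR of negations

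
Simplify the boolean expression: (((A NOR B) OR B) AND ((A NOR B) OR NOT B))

By distribution ((E OR v) AND (E OR NOT v) = E):
= (A NOR B)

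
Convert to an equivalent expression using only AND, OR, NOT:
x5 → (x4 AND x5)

NOT x5 OR (x4 AND x5)
(Implication elimination: A → B = NOT A OR B)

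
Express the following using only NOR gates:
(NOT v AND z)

(((v NOR v) NOR (v NOR v)) NOR (z NOR z))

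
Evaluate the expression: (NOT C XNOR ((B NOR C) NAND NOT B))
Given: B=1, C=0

Substituting: (NOT 0 XNOR ((1 NOR 0) NAND NOT 1))
= 1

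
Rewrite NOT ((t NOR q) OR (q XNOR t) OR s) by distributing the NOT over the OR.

NOT (t NOR q) AND NOT (q XNOR t) AND NOT s
De Morgan's: NOT(OR of terms) = AND of negations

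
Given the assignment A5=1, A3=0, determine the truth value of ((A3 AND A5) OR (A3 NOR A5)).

Substituting: ((0 AND 1) OR (0 NOR 1))
= 0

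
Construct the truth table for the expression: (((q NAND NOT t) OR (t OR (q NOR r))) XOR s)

q | r | s | t | Output
----------------------
0 | 0 | 0 | 0 | 1
0 | 0 | 0 | 1 | 1
0 | 0 | 1 | 0 | 0
0 | 0 | 1 | 1 | 0
0 | 1 | 0 | 0 | 1
0 | 1 | 0 | 1 | 1
0 | 1 | 1 | 0 | 0
0 | 1 | 1 | 1 | 0
1 | 0 | 0 | 0 | 0
1 | 0 | 0 | 1 | 1
1 | 0 | 1 | 0 | 1
1 | 0 | 1 | 1 | 0
1 | 1 | 0 | 0 | 0
1 | 1 | 0 | 1 | 1
1 | 1 | 1 | 0 | 1
1 | 1 | 1 | 1 | 0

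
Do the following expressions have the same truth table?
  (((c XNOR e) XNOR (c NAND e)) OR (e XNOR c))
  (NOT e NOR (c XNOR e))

No. Counterexample: with c=0, e=0, Expression 1 = 1 but Expression 2 = 0.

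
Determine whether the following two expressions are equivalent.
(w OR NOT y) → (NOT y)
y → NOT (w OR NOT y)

Yes, Contrapositive is always equivalent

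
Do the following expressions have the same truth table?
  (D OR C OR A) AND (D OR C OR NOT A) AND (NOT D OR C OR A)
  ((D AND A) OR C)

Yes, they are equivalent — the two output columns agree on all 8 assignments:
D | C | A | Expression 1 | Expression 2
---------------------------------------
0 | 0 | 0 | 0 | 0
0 | 0 | 1 | 0 | 0
0 | 1 | 0 | 1 | 1
0 | 1 | 1 | 1 | 1
1 | 0 | 0 | 0 | 0
1 | 0 | 1 | 1 | 1
1 | 1 | 0 | 1 | 1
1 | 1 | 1 | 1 | 1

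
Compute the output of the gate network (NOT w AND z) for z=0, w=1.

Substituting: (NOT 1 AND 0)
= 0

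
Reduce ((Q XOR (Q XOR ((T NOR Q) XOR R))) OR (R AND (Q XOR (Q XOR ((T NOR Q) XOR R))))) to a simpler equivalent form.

By absorption (E OR (E AND v) = E) then XOR self-cancellation ((E XOR v) XOR v = E):
= ((T NOR Q) XOR R)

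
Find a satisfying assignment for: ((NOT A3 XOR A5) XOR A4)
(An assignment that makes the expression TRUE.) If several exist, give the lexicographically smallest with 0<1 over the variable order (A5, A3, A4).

A5=0, A3=0, A4=0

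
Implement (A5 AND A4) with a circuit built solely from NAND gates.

((A5 NAND A4) NAND (A5 NAND A4))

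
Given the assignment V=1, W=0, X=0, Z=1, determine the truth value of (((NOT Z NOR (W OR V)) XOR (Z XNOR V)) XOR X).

Substituting: (((NOT 1 NOR (0 OR 1)) XOR (1 XNOR 1)) XOR 0)
= 1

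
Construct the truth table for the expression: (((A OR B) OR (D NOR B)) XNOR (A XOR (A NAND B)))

B | A | D | Output
------------------
0 | 0 | 0 | 1
0 | 0 | 1 | 0
0 | 1 | 0 | 0
0 | 1 | 1 | 0
1 | 0 | 0 | 1
1 | 0 | 1 | 1
1 | 1 | 0 | 1
1 | 1 | 1 | 1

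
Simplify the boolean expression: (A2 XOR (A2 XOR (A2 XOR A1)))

By XOR self-cancellation ((E XOR v) XOR v = E):
= (A2 XOR A1)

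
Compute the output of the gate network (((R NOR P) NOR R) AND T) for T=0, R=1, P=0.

Substituting: (((1 NOR 0) NOR 1) AND 0)
= 0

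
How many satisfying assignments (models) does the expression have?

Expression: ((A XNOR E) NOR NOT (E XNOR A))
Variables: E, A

No assignment satisfies the expression.
Count: 0 out of 4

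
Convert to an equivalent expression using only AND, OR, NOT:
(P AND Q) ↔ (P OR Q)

((P AND Q) AND (P OR Q)) OR (NOT (P AND Q) AND NOT (P OR Q))
(Biconditional = both true or both false)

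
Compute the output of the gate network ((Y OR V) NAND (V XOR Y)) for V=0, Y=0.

Substituting: ((0 OR 0) NAND (0 XOR 0))
= 1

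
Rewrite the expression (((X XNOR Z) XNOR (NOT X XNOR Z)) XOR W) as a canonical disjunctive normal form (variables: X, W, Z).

(NOT X AND W AND NOT Z) OR (NOT X AND W AND Z) OR (X AND W AND NOT Z) OR (X AND W AND Z)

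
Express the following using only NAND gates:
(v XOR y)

((v NAND (v NAND y)) NAND (y NAND (v NAND y)))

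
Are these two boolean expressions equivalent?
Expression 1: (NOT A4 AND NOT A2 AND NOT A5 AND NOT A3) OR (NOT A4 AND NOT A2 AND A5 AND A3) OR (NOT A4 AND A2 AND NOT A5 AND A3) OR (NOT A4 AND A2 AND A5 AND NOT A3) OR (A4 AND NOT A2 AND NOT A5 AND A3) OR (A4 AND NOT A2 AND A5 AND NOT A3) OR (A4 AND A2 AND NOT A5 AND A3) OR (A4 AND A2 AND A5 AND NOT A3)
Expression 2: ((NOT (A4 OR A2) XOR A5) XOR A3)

Yes, they are equivalent — the two output columns agree on all 16 assignments:
A4 | A2 | A5 | A3 | Expression 1 | Expression 2
-----------------------------------------------
0 | 0 | 0 | 0 | 1 | 1
0 | 0 | 0 | 1 | 0 | 0
0 | 0 | 1 | 0 | 0 | 0
0 | 0 | 1 | 1 | 1 | 1
0 | 1 | 0 | 0 | 0 | 0
0 | 1 | 0 | 1 | 1 | 1
0 | 1 | 1 | 0 | 1 | 1
0 | 1 | 1 | 1 | 0 | 0
1 | 0 | 0 | 0 | 0 | 0
1 | 0 | 0 | 1 | 1 | 1
1 | 0 | 1 | 0 | 1 | 1
1 | 0 | 1 | 1 | 0 | 0
1 | 1 | 0 | 0 | 0 | 0
1 | 1 | 0 | 1 | 1 | 1
1 | 1 | 1 | 0 | 1 | 1
1 | 1 | 1 | 1 | 0 | 0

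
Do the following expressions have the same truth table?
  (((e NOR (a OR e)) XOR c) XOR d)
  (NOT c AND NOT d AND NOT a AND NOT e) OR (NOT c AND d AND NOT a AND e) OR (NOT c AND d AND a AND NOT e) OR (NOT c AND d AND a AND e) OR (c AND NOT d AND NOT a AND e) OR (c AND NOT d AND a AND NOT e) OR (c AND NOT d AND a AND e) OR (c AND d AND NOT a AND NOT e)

Yes, they are equivalent — the two output columns agree on all 16 assignments:
c | d | a | e | Expression 1 | Expression 2
-------------------------------------------
0 | 0 | 0 | 0 | 1 | 1
0 | 0 | 0 | 1 | 0 | 0
0 | 0 | 1 | 0 | 0 | 0
0 | 0 | 1 | 1 | 0 | 0
0 | 1 | 0 | 0 | 0 | 0
0 | 1 | 0 | 1 | 1 | 1
0 | 1 | 1 | 0 | 1 | 1
0 | 1 | 1 | 1 | 1 | 1
1 | 0 | 0 | 0 | 0 | 0
1 | 0 | 0 | 1 | 1 | 1
1 | 0 | 1 | 0 | 1 | 1
1 | 0 | 1 | 1 | 1 | 1
1 | 1 | 0 | 0 | 1 | 1
1 | 1 | 0 | 1 | 0 | 0
1 | 1 | 1 | 0 | 0 | 0
1 | 1 | 1 | 1 | 0 | 0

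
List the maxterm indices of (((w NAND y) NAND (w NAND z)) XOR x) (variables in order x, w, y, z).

ΠM(0, 1, 2, 3, 4, 13, 14, 15) = (x OR w OR y OR z) AND (x OR w OR y OR NOT z) AND (x OR w OR NOT y OR z) AND (x OR w OR NOT y OR NOT z) AND (x OR NOT w OR y OR z) AND (NOT x OR NOT w OR y OR NOT z) AND (NOT x OR NOT w OR NOT y OR z) AND (NOT x OR NOT w OR NOT y OR NOT z)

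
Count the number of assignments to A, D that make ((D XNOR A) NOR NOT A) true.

Satisfying assignments: (1,0)
Count: 1 out of 4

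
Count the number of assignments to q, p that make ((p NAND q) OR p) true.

Satisfying assignments: (0,0), (0,1), (1,0), (1,1)
Count: 4 out of 4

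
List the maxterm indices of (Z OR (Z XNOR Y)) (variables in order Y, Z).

ΠM(2) = (NOT Y OR Z)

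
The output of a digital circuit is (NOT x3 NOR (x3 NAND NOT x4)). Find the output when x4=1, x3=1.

Substituting: (NOT 1 NOR (1 NAND NOT 1))
= 0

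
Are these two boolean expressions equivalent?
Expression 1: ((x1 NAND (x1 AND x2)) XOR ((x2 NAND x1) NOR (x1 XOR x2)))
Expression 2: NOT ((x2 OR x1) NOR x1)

No. Counterexample: with x2=0, x1=0, Expression 1 = 1 but Expression 2 = 0.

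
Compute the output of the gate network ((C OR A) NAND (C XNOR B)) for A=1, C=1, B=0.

Substituting: ((1 OR 1) NAND (1 XNOR 0))
= 1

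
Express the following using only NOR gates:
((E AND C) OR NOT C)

((((E NOR E) NOR (C NOR C)) NOR (C NOR C)) NOR (((E NOR E) NOR (C NOR C)) NOR (C NOR C)))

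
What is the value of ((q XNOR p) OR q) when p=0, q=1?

Substituting: ((1 XNOR 0) OR 1)
= 1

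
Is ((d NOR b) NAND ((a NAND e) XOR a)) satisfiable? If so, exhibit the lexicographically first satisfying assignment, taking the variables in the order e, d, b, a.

e=0, d=0, b=0, a=1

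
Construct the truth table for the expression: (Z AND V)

V | Z | Output
--------------
0 | 0 | 0
0 | 1 | 0
1 | 0 | 0
1 | 1 | 1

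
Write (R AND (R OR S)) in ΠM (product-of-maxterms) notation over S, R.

ΠM(0, 2) = (S OR R) AND (NOT S OR R)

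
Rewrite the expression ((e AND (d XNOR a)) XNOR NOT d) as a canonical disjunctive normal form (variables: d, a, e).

(NOT d AND NOT a AND e) OR (d AND NOT a AND NOT e) OR (d AND NOT a AND e) OR (d AND a AND NOT e)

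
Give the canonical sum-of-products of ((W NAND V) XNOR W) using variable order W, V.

Σm(2) = (W AND NOT V)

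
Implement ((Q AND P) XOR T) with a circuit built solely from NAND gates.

((((Q NAND P) NAND (Q NAND P)) NAND (((Q NAND P) NAND (Q NAND P)) NAND T)) NAND (T NAND (((Q NAND P) NAND (Q NAND P)) NAND T)))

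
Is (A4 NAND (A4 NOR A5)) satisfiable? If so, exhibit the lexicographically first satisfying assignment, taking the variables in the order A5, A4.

A5=0, A4=0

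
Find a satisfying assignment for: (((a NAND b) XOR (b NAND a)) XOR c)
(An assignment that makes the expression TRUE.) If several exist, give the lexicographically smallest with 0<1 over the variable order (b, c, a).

b=0, c=1, a=0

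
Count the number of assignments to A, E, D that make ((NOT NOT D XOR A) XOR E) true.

Satisfying assignments: (0,0,1), (0,1,0), (1,0,0), (1,1,1)
Count: 4 out of 8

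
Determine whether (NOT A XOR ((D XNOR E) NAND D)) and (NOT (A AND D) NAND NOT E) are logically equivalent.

No. Counterexample: with E=0, D=0, A=1, Expression 1 = 1 but Expression 2 = 0.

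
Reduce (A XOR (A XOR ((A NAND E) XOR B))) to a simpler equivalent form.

By XOR self-cancellation ((E XOR v) XOR v = E):
= ((A NAND E) XOR B)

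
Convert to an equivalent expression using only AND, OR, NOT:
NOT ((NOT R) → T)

(NOT R) AND NOT T
(Negated implication: NOT(A → B) = A AND NOT B)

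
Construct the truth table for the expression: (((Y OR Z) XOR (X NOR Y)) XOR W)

Y | W | Z | X | Output
----------------------
0 | 0 | 0 | 0 | 1
0 | 0 | 0 | 1 | 0
0 | 0 | 1 | 0 | 0
0 | 0 | 1 | 1 | 1
0 | 1 | 0 | 0 | 0
0 | 1 | 0 | 1 | 1
0 | 1 | 1 | 0 | 1
0 | 1 | 1 | 1 | 0
1 | 0 | 0 | 0 | 1
1 | 0 | 0 | 1 | 1
1 | 0 | 1 | 0 | 1
1 | 0 | 1 | 1 | 1
1 | 1 | 0 | 0 | 0
1 | 1 | 0 | 1 | 0
1 | 1 | 1 | 0 | 0
1 | 1 | 1 | 1 | 0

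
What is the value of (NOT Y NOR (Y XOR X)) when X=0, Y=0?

Substituting: (NOT 0 NOR (0 XOR 0))
= 0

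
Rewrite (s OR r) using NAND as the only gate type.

((s NAND s) NAND (r NAND r))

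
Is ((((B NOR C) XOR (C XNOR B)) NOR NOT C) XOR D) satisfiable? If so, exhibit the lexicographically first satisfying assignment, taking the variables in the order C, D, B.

C=0, D=1, B=0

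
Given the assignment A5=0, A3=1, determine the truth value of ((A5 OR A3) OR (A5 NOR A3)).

Substituting: ((0 OR 1) OR (0 NOR 1))
= 1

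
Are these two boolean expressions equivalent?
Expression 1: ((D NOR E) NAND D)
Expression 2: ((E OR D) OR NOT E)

Yes, they are equivalent — the two output columns agree on all 4 assignments:
E | D | Expression 1 | Expression 2
-----------------------------------
0 | 0 | 1 | 1
0 | 1 | 1 | 1
1 | 0 | 1 | 1
1 | 1 | 1 | 1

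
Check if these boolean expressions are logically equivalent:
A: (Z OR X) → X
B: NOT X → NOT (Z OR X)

Yes, Contrapositive is always equivalent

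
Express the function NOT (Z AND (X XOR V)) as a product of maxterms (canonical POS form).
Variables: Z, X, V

ΠM(5, 6) = (NOT Z OR X OR NOT V) AND (NOT Z OR NOT X OR V)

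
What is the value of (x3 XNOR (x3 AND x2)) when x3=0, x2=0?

Substituting: (0 XNOR (0 AND 0))
= 1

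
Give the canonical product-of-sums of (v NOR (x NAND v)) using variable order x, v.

ΠM(0, 1, 2, 3) = (x OR v) AND (x OR NOT v) AND (NOT x OR v) AND (NOT x OR NOT v)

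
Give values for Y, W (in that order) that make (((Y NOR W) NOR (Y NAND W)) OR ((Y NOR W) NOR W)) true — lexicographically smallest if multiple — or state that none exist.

Y=1, W=0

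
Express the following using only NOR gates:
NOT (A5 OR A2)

(((A5 NOR A2) NOR (A5 NOR A2)) NOR ((A5 NOR A2) NOR (A5 NOR A2)))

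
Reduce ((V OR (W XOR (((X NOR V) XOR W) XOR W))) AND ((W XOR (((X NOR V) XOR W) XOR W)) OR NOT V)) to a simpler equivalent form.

By distribution ((E OR v) AND (E OR NOT v) = E) then XOR self-cancellation ((E XOR v) XOR v = E):
= ((X NOR V) XOR W)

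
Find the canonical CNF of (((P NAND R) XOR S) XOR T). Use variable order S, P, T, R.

(S OR P OR NOT T OR R) AND (S OR P OR NOT T OR NOT R) AND (S OR NOT P OR T OR NOT R) AND (S OR NOT P OR NOT T OR R) AND (NOT S OR P OR T OR R) AND (NOT S OR P OR T OR NOT R) AND (NOT S OR NOT P OR T OR R) AND (NOT S OR NOT P OR NOT T OR NOT R)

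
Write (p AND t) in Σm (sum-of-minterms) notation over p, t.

Σm(3) = (p AND t)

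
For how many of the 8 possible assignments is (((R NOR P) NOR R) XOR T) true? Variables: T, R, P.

Satisfying assignments: (0,0,1), (1,0,0), (1,1,0), (1,1,1)
Count: 4 out of 8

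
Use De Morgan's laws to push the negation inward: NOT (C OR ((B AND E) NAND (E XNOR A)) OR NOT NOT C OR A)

NOT C AND NOT ((B AND E) NAND (E XNOR A)) AND NOT C AND NOT A
De Morgan's: NOT(OR of terms) = AND of negations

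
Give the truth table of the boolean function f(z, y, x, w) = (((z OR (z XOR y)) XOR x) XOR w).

z | y | x | w | Output
----------------------
0 | 0 | 0 | 0 | 0
0 | 0 | 0 | 1 | 1
0 | 0 | 1 | 0 | 1
0 | 0 | 1 | 1 | 0
0 | 1 | 0 | 0 | 1
0 | 1 | 0 | 1 | 0
0 | 1 | 1 | 0 | 0
0 | 1 | 1 | 1 | 1
1 | 0 | 0 | 0 | 1
1 | 0 | 0 | 1 | 0
1 | 0 | 1 | 0 | 0
1 | 0 | 1 | 1 | 1
1 | 1 | 0 | 0 | 1
1 | 1 | 0 | 1 | 0
1 | 1 | 1 | 0 | 0
1 | 1 | 1 | 1 | 1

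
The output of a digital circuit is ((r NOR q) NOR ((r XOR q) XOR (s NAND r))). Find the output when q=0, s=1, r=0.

Substituting: ((0 NOR 0) NOR ((0 XOR 0) XOR (1 NAND 0)))
= 0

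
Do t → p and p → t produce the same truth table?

No, Converse is not equivalent to original (counterexample: p=0, t=1)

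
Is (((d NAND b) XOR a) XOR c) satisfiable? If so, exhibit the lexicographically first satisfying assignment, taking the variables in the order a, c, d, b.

a=0, c=0, d=0, b=0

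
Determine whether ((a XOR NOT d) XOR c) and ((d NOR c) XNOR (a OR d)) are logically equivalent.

No. Counterexample: with c=0, d=0, a=0, Expression 1 = 1 but Expression 2 = 0.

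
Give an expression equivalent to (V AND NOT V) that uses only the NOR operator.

((V NOR V) NOR ((V NOR V) NOR (V NOR V)))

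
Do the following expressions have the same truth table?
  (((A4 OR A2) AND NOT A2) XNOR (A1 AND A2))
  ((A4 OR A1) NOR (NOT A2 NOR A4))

No. Counterexample: with A4=0, A2=0, A1=1, Expression 1 = 1 but Expression 2 = 0.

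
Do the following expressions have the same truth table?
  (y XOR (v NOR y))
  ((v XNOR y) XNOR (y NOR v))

No. Counterexample: with y=0, v=1, Expression 1 = 0 but Expression 2 = 1.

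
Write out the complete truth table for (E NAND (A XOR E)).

E | A | Output
--------------
0 | 0 | 1
0 | 1 | 1
1 | 0 | 0
1 | 1 | 1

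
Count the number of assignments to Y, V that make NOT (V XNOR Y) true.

Satisfying assignments: (0,1), (1,0)
Count: 2 out of 4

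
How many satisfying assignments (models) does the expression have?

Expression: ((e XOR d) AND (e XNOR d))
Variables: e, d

No assignment satisfies the expression.
Count: 0 out of 4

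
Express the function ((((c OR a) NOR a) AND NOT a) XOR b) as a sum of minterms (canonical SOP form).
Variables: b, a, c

Σm(0, 5, 6, 7) = (NOT b AND NOT a AND NOT c) OR (b AND NOT a AND c) OR (b AND a AND NOT c) OR (b AND a AND c)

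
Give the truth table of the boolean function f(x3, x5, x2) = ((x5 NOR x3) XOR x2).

x3 | x5 | x2 | Output
---------------------
0 | 0 | 0 | 1
0 | 0 | 1 | 0
0 | 1 | 0 | 0
0 | 1 | 1 | 1
1 | 0 | 0 | 0
1 | 0 | 1 | 1
1 | 1 | 0 | 0
1 | 1 | 1 | 1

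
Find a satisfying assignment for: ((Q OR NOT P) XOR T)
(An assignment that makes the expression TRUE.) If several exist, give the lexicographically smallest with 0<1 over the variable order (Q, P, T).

Q=0, P=0, T=0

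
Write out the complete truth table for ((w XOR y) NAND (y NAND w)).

y | w | Output
--------------
0 | 0 | 1
0 | 1 | 0
1 | 0 | 0
1 | 1 | 1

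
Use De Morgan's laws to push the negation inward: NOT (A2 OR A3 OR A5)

NOT A2 AND NOT A3 AND NOT A5
De Morgan's: NOT(OR of terms) = AND of negations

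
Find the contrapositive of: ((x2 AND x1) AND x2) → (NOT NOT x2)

Contrapositive: NOT x2 → NOT ((x2 AND x1) AND x2)
Note: A statement and its contrapositive are logically equivalent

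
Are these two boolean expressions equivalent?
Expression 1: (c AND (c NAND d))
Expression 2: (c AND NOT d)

Yes, they are equivalent — the two output columns agree on all 4 assignments:
c | d | Expression 1 | Expression 2
-----------------------------------
0 | 0 | 0 | 0
0 | 1 | 0 | 0
1 | 0 | 1 | 1
1 | 1 | 0 | 0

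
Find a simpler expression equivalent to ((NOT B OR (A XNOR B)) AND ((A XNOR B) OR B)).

By distribution ((E OR v) AND (E OR NOT v) = E):
= (A XNOR B)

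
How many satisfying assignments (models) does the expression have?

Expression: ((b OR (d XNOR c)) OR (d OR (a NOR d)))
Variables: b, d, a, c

Satisfying assignments: (0,0,0,0), (0,0,0,1), (0,0,1,0), (0,1,0,0), (0,1,0,1), (0,1,1,0), (0,1,1,1), (1,0,0,0), (1,0,0,1), (1,0,1,0), (1,0,1,1), (1,1,0,0), (1,1,0,1), (1,1,1,0), (1,1,1,1)
Count: 15 out of 16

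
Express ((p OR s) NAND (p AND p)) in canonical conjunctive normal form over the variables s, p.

(s OR NOT p) AND (NOT s OR NOT p)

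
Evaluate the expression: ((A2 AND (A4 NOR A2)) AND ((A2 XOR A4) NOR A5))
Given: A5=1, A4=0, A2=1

Substituting: ((1 AND (0 NOR 1)) AND ((1 XOR 0) NOR 1))
= 0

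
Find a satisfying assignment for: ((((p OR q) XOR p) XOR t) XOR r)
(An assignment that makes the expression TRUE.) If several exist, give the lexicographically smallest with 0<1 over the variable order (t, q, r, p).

t=0, q=0, r=1, p=0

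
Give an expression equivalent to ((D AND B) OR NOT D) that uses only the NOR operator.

((((D NOR D) NOR (B NOR B)) NOR (D NOR D)) NOR (((D NOR D) NOR (B NOR B)) NOR (D NOR D)))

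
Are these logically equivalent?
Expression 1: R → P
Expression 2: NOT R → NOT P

No, Inverse is not equivalent to original (counterexample: R=0, P=1, Q=0)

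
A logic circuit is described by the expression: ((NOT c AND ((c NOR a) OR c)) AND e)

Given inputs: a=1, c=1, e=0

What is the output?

Substituting: ((NOT 1 AND ((1 NOR 1) OR 1)) AND 0)
= 0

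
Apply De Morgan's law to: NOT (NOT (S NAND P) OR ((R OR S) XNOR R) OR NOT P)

(S NAND P) AND NOT ((R OR S) XNOR R) AND P
De Morgan's: NOT(OR of terms) = AND of negations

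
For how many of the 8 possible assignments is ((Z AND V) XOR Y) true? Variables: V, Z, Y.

Satisfying assignments: (0,0,1), (0,1,1), (1,0,1), (1,1,0)
Count: 4 out of 8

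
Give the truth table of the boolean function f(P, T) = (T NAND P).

P | T | Output
--------------
0 | 0 | 1
0 | 1 | 1
1 | 0 | 1
1 | 1 | 0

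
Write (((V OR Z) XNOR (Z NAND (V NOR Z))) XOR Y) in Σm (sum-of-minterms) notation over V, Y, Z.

Σm(1, 2, 4, 5) = (NOT V AND NOT Y AND Z) OR (NOT V AND Y AND NOT Z) OR (V AND NOT Y AND NOT Z) OR (V AND NOT Y AND Z)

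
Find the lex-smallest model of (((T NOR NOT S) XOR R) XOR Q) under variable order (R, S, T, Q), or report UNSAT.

R=0, S=0, T=0, Q=1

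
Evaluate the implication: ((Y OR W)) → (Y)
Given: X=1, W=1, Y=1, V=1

Antecedent ((Y OR W)) = 1; consequent (Y) = 1.
1 → 1 = 1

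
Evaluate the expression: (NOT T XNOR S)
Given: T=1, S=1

Substituting: (NOT 1 XNOR 1)
= 0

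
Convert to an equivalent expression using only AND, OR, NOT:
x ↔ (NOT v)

(x AND (NOT v)) OR (NOT x AND v)
(Biconditional = both true or both false)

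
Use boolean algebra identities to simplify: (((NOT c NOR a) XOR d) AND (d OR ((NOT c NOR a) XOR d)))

By absorption (E AND (E OR v) = E):
= ((NOT c NOR a) XOR d)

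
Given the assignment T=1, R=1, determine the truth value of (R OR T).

Substituting: (1 OR 1)
= 1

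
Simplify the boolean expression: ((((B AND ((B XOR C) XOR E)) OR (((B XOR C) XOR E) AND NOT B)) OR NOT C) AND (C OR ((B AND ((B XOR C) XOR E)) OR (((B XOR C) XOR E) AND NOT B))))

By distribution ((E OR v) AND (E OR NOT v) = E) then distribution ((E AND v) OR (E AND NOT v) = E):
= ((B XOR C) XOR E)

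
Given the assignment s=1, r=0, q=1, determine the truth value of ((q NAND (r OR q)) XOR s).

Substituting: ((1 NAND (0 OR 1)) XOR 1)
= 1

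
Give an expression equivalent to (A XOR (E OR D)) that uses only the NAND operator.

((A NAND (A NAND ((E NAND E) NAND (D NAND D)))) NAND (((E NAND E) NAND (D NAND D)) NAND (A NAND ((E NAND E) NAND (D NAND D)))))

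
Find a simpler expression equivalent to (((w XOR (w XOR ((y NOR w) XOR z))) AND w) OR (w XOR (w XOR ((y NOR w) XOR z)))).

By absorption (E OR (E AND v) = E) then XOR self-cancellation ((E XOR v) XOR v = E):
= ((y NOR w) XOR z)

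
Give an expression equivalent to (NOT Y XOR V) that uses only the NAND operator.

(((Y NAND Y) NAND ((Y NAND Y) NAND V)) NAND (V NAND ((Y NAND Y) NAND V)))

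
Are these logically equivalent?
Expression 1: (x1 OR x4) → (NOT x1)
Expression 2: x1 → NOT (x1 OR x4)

Yes, Contrapositive is always equivalent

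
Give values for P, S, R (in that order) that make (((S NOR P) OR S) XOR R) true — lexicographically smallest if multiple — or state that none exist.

P=0, S=0, R=0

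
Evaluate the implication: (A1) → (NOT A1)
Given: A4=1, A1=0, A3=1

Antecedent (A1) = 0; consequent (NOT A1) = 1.
0 → 1 = 1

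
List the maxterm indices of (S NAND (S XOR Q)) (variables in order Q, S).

ΠM(1) = (Q OR NOT S)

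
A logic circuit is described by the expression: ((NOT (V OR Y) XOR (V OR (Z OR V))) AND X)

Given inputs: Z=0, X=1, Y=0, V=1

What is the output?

Substituting: ((NOT (1 OR 0) XOR (1 OR (0 OR 1))) AND 1)
= 1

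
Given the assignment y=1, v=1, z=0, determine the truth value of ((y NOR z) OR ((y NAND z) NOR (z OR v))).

Substituting: ((1 NOR 0) OR ((1 NAND 0) NOR (0 OR 1)))
= 0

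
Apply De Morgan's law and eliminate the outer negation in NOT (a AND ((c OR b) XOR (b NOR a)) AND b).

NOT a OR NOT ((c OR b) XOR (b NOR a)) OR NOT b
De Morgan's: NOT(AND of terms) = OR of negations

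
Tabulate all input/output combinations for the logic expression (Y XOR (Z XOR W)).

W | Y | Z | Output
------------------
0 | 0 | 0 | 0
0 | 0 | 1 | 1
0 | 1 | 0 | 1
0 | 1 | 1 | 0
1 | 0 | 0 | 1
1 | 0 | 1 | 0
1 | 1 | 0 | 0
1 | 1 | 1 | 1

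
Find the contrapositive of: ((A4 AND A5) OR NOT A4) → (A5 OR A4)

Contrapositive: NOT (A5 OR A4) → NOT ((A4 AND A5) OR NOT A4)
Note: A statement and its contrapositive are logically equivalent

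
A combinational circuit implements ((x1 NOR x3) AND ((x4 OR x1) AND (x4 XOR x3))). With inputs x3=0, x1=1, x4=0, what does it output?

Substituting: ((1 NOR 0) AND ((0 OR 1) AND (0 XOR 0)))
= 0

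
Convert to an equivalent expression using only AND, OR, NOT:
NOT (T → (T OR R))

T AND NOT (T OR R)
(Negated implication: NOT(A → B) = A AND NOT B)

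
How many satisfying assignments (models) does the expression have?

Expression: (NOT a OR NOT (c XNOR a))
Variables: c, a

Satisfying assignments: (0,0), (0,1), (1,0)
Count: 3 out of 4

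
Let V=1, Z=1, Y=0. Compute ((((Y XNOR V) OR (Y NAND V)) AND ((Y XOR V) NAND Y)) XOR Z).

Substituting: ((((0 XNOR 1) OR (0 NAND 1)) AND ((0 XOR 1) NAND 0)) XOR 1)
= 0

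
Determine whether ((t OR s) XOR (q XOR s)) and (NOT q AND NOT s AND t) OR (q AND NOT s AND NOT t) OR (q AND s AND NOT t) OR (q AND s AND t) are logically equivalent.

Yes, they are equivalent — the two output columns agree on all 8 assignments:
q | s | t | Expression 1 | Expression 2
---------------------------------------
0 | 0 | 0 | 0 | 0
0 | 0 | 1 | 1 | 1
0 | 1 | 0 | 0 | 0
0 | 1 | 1 | 0 | 0
1 | 0 | 0 | 1 | 1
1 | 0 | 1 | 0 | 0
1 | 1 | 0 | 1 | 1
1 | 1 | 1 | 1 | 1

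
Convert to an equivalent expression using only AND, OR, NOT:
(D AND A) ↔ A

((D AND A) AND A) OR (NOT (D AND A) AND NOT A)
(Biconditional = both true or both false)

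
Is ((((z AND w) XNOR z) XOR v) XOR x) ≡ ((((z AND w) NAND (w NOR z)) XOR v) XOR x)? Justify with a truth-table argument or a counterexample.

No. Counterexample: with w=0, z=1, v=0, x=0, Expression 1 = 0 but Expression 2 = 1.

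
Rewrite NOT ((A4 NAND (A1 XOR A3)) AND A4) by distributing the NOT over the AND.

NOT (A4 NAND (A1 XOR A3)) OR NOT A4
De Morgan's: NOT(AND of terms) = OR of negations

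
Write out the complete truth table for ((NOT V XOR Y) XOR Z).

Y | V | Z | Output
------------------
0 | 0 | 0 | 1
0 | 0 | 1 | 0
0 | 1 | 0 | 0
0 | 1 | 1 | 1
1 | 0 | 0 | 0
1 | 0 | 1 | 1
1 | 1 | 0 | 1
1 | 1 | 1 | 0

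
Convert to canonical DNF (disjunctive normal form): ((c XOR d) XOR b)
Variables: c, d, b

(NOT c AND NOT d AND b) OR (NOT c AND d AND NOT b) OR (c AND NOT d AND NOT b) OR (c AND d AND b)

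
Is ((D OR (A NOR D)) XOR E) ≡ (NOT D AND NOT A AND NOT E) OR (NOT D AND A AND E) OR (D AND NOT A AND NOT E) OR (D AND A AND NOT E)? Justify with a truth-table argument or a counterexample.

Yes, they are equivalent — the two output columns agree on all 8 assignments:
D | A | E | Expression 1 | Expression 2
---------------------------------------
0 | 0 | 0 | 1 | 1
0 | 0 | 1 | 0 | 0
0 | 1 | 0 | 0 | 0
0 | 1 | 1 | 1 | 1
1 | 0 | 0 | 1 | 1
1 | 0 | 1 | 0 | 0
1 | 1 | 0 | 1 | 1
1 | 1 | 1 | 0 | 0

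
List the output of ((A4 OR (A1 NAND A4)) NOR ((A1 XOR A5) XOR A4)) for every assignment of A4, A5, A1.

A4 | A5 | A1 | Output
---------------------
0 | 0 | 0 | 0
0 | 0 | 1 | 0
0 | 1 | 0 | 0
0 | 1 | 1 | 0
1 | 0 | 0 | 0
1 | 0 | 1 | 0
1 | 1 | 0 | 0
1 | 1 | 1 | 0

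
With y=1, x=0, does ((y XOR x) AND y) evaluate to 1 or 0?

Substituting: ((1 XOR 0) AND 1)
= 1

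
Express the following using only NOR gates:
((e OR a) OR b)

((((e NOR a) NOR (e NOR a)) NOR b) NOR (((e NOR a) NOR (e NOR a)) NOR b))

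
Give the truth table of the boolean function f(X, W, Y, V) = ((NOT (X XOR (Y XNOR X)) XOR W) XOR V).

X | W | Y | V | Output
----------------------
0 | 0 | 0 | 0 | 0
0 | 0 | 0 | 1 | 1
0 | 0 | 1 | 0 | 1
0 | 0 | 1 | 1 | 0
0 | 1 | 0 | 0 | 1
0 | 1 | 0 | 1 | 0
0 | 1 | 1 | 0 | 0
0 | 1 | 1 | 1 | 1
1 | 0 | 0 | 0 | 0
1 | 0 | 0 | 1 | 1
1 | 0 | 1 | 0 | 1
1 | 0 | 1 | 1 | 0
1 | 1 | 0 | 0 | 1
1 | 1 | 0 | 1 | 0
1 | 1 | 1 | 0 | 0
1 | 1 | 1 | 1 | 1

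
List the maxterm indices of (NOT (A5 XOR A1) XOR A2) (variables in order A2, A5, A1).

ΠM(1, 2, 4, 7) = (A2 OR A5 OR NOT A1) AND (A2 OR NOT A5 OR A1) AND (NOT A2 OR A5 OR A1) AND (NOT A2 OR NOT A5 OR NOT A1)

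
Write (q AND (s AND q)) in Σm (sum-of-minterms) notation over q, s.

Σm(3) = (q AND s)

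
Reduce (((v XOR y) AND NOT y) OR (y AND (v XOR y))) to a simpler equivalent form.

By distribution ((E AND v) OR (E AND NOT v) = E):
= (v XOR y)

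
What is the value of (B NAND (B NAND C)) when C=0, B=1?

Substituting: (1 NAND (1 NAND 0))
= 0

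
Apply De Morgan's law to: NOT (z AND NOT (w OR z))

NOT z OR (w OR z)
De Morgan's: NOT(AND of terms) = OR of negations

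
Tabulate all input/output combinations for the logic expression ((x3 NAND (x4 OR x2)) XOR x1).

x2 | x3 | x1 | x4 | Output
--------------------------
0 | 0 | 0 | 0 | 1
0 | 0 | 0 | 1 | 1
0 | 0 | 1 | 0 | 0
0 | 0 | 1 | 1 | 0
0 | 1 | 0 | 0 | 1
0 | 1 | 0 | 1 | 0
0 | 1 | 1 | 0 | 0
0 | 1 | 1 | 1 | 1
1 | 0 | 0 | 0 | 1
1 | 0 | 0 | 1 | 1
1 | 0 | 1 | 0 | 0
1 | 0 | 1 | 1 | 0
1 | 1 | 0 | 0 | 0
1 | 1 | 0 | 1 | 0
1 | 1 | 1 | 0 | 1
1 | 1 | 1 | 1 | 1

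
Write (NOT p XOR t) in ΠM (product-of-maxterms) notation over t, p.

ΠM(1, 2) = (t OR NOT p) AND (NOT t OR p)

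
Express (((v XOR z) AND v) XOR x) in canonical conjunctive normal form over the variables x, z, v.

(x OR z OR v) AND (x OR NOT z OR v) AND (x OR NOT z OR NOT v) AND (NOT x OR z OR NOT v)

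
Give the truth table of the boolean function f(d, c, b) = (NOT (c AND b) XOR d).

d | c | b | Output
------------------
0 | 0 | 0 | 1
0 | 0 | 1 | 1
0 | 1 | 0 | 1
0 | 1 | 1 | 0
1 | 0 | 0 | 0
1 | 0 | 1 | 0
1 | 1 | 0 | 0
1 | 1 | 1 | 1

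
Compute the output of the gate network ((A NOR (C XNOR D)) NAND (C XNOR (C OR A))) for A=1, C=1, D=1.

Substituting: ((1 NOR (1 XNOR 1)) NAND (1 XNOR (1 OR 1)))
= 1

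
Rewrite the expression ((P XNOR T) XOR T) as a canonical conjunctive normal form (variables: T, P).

(T OR NOT P) AND (NOT T OR NOT P)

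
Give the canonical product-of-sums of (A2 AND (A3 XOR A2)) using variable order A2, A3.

ΠM(0, 1, 3) = (A2 OR A3) AND (A2 OR NOT A3) AND (NOT A2 OR NOT A3)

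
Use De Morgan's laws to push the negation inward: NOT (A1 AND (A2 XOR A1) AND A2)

NOT A1 OR NOT (A2 XOR A1) OR NOT A2
De Morgan's: NOT(AND of terms) = OR of negations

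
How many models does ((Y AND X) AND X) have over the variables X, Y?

Satisfying assignments: (1,1)
Count: 1 out of 4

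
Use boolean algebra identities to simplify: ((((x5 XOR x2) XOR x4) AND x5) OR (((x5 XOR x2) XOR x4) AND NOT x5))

By distribution ((E AND v) OR (E AND NOT v) = E):
= ((x5 XOR x2) XOR x4)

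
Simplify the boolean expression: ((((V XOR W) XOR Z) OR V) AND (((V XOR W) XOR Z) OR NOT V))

By distribution ((E OR v) AND (E OR NOT v) = E):
= ((V XOR W) XOR Z)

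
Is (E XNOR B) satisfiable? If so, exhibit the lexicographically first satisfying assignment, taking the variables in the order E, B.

E=0, B=0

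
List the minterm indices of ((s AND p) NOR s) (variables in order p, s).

Σm(0, 2) = (NOT p AND NOT s) OR (p AND NOT s)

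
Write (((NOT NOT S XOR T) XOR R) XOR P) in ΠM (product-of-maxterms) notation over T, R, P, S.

ΠM(0, 3, 5, 6, 9, 10, 12, 15) = (T OR R OR P OR S) AND (T OR R OR NOT P OR NOT S) AND (T OR NOT R OR P OR NOT S) AND (T OR NOT R OR NOT P OR S) AND (NOT T OR R OR P OR NOT S) AND (NOT T OR R OR NOT P OR S) AND (NOT T OR NOT R OR P OR S) AND (NOT T OR NOT R OR NOT P OR NOT S)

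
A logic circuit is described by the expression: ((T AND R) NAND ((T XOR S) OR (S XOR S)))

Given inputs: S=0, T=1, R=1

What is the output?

Substituting: ((1 AND 1) NAND ((1 XOR 0) OR (0 XOR 0)))
= 0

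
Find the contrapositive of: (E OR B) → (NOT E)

Contrapositive: E → NOT (E OR B)
Note: A statement and its contrapositive are logically equivalent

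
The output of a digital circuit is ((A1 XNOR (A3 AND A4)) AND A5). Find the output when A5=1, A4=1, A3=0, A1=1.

Substituting: ((1 XNOR (0 AND 1)) AND 1)
= 0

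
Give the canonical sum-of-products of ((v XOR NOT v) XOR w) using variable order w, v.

Σm(0, 1) = (NOT w AND NOT v) OR (NOT w AND v)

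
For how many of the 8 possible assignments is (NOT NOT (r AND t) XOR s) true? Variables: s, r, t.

Satisfying assignments: (0,1,1), (1,0,0), (1,0,1), (1,1,0)
Count: 4 out of 8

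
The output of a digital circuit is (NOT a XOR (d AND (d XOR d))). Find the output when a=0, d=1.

Substituting: (NOT 0 XOR (1 AND (1 XOR 1)))
= 1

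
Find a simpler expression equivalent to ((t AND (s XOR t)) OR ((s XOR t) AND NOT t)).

By distribution ((E AND v) OR (E AND NOT v) = E):
= (s XOR t)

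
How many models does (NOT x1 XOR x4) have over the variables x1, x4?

Satisfying assignments: (0,0), (1,1)
Count: 2 out of 4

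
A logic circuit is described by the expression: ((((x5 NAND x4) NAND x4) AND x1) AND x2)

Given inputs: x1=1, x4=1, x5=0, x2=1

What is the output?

Substituting: ((((0 NAND 1) NAND 1) AND 1) AND 1)
= 0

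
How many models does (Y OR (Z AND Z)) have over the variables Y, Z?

Satisfying assignments: (0,1), (1,0), (1,1)
Count: 3 out of 4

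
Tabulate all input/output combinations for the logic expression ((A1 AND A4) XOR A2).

A4 | A1 | A2 | Output
---------------------
0 | 0 | 0 | 0
0 | 0 | 1 | 1
0 | 1 | 0 | 0
0 | 1 | 1 | 1
1 | 0 | 0 | 0
1 | 0 | 1 | 1
1 | 1 | 0 | 1
1 | 1 | 1 | 0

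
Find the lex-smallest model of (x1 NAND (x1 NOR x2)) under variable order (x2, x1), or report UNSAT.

x2=0, x1=0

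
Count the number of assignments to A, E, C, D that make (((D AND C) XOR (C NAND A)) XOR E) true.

Satisfying assignments: (0,0,0,0), (0,0,0,1), (0,0,1,0), (0,1,1,1), (1,0,0,0), (1,0,0,1), (1,0,1,1), (1,1,1,0)
Count: 8 out of 16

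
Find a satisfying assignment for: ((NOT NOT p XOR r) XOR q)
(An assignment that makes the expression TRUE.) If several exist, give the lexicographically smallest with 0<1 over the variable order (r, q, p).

r=0, q=0, p=1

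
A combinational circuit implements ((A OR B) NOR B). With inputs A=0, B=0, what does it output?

Substituting: ((0 OR 0) NOR 0)
= 1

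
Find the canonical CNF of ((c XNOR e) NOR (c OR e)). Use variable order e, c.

(e OR c) AND (e OR NOT c) AND (NOT e OR c) AND (NOT e OR NOT c)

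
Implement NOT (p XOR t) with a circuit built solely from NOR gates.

(((((p NOR t) NOR (p NOR t)) NOR ((p NOR t) NOR (p NOR t))) NOR ((((p NOR p) NOR (t NOR t)) NOR ((p NOR p) NOR (t NOR t))) NOR (((p NOR p) NOR (t NOR t)) NOR ((p NOR p) NOR (t NOR t))))) NOR ((((p NOR t) NOR (p NOR t)) NOR ((p NOR t) NOR (p NOR t))) NOR ((((p NOR p) NOR (t NOR t)) NOR ((p NOR p) NOR (t NOR t))) NOR (((p NOR p) NOR (t NOR t)) NOR ((p NOR p) NOR (t NOR t))))))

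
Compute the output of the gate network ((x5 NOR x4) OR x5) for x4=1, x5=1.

Substituting: ((1 NOR 1) OR 1)
= 1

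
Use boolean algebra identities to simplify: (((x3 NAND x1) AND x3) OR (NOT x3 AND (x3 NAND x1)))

By distribution ((E AND v) OR (E AND NOT v) = E):
= (x3 NAND x1)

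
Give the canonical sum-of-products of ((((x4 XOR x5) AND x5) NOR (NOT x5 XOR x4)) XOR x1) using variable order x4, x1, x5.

Σm(2, 3, 4, 7) = (NOT x4 AND x1 AND NOT x5) OR (NOT x4 AND x1 AND x5) OR (x4 AND NOT x1 AND NOT x5) OR (x4 AND x1 AND x5)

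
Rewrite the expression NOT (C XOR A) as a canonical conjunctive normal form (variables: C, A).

(C OR NOT A) AND (NOT C OR A)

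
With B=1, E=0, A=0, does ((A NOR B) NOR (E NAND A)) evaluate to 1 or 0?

Substituting: ((0 NOR 1) NOR (0 NAND 0))
= 0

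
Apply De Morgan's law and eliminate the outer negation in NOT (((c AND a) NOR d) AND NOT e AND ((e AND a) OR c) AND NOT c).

NOT ((c AND a) NOR d) OR e OR NOT ((e AND a) OR c) OR c
De Morgan's: NOT(AND of terms) = OR of negations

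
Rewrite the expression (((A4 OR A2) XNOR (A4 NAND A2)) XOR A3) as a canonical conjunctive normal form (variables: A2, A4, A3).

(A2 OR A4 OR A3) AND (A2 OR NOT A4 OR NOT A3) AND (NOT A2 OR A4 OR NOT A3) AND (NOT A2 OR NOT A4 OR A3)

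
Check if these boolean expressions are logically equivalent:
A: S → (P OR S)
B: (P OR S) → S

No, Converse is not equivalent to original (counterexample: S=0, P=1)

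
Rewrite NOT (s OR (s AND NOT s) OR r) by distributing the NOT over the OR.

NOT s AND NOT (s AND NOT s) AND NOT r
De Morgan's: NOT(OR of terms) = AND of negations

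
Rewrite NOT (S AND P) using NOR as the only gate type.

(((S NOR S) NOR (P NOR P)) NOR ((S NOR S) NOR (P NOR P)))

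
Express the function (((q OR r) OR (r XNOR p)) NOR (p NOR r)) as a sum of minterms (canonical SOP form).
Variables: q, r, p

Σm(1) = (NOT q AND NOT r AND p)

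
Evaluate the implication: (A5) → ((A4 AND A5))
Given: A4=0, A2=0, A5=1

Antecedent (A5) = 1; consequent ((A4 AND A5)) = 0.
1 → 0 = 0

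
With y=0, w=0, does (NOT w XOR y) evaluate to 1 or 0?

Substituting: (NOT 0 XOR 0)
= 1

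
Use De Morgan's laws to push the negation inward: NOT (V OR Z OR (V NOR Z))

NOT V AND NOT Z AND NOT (V NOR Z)
De Morgan's: NOT(OR of terms) = AND of negations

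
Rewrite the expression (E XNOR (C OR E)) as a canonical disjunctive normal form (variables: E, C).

(NOT E AND NOT C) OR (E AND NOT C) OR (E AND C)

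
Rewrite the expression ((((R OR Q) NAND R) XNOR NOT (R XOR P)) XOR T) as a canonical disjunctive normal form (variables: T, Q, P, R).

(NOT T AND NOT Q AND NOT P AND NOT R) OR (NOT T AND NOT Q AND NOT P AND R) OR (NOT T AND Q AND NOT P AND NOT R) OR (NOT T AND Q AND NOT P AND R) OR (T AND NOT Q AND P AND NOT R) OR (T AND NOT Q AND P AND R) OR (T AND Q AND P AND NOT R) OR (T AND Q AND P AND R)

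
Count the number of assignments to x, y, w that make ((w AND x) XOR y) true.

Satisfying assignments: (0,1,0), (0,1,1), (1,0,1), (1,1,0)
Count: 4 out of 8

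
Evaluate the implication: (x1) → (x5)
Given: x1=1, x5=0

Antecedent (x1) = 1; consequent (x5) = 0.
1 → 0 = 0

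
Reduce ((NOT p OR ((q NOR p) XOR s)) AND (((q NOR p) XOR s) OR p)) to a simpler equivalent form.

By distribution ((E OR v) AND (E OR NOT v) = E):
= ((q NOR p) XOR s)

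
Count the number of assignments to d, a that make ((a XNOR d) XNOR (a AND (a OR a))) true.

Satisfying assignments: (1,0), (1,1)
Count: 2 out of 4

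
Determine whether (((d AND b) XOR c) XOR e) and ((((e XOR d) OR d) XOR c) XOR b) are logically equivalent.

No. Counterexample: with c=0, e=0, d=0, b=1, Expression 1 = 0 but Expression 2 = 1.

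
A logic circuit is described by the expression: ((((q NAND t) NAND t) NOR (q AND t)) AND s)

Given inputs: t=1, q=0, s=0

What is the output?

Substituting: ((((0 NAND 1) NAND 1) NOR (0 AND 1)) AND 0)
= 0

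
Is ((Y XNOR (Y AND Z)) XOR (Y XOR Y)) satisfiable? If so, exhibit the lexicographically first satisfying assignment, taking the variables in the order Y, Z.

Y=0, Z=0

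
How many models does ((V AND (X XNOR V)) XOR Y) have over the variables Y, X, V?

Satisfying assignments: (0,1,1), (1,0,0), (1,0,1), (1,1,0)
Count: 4 out of 8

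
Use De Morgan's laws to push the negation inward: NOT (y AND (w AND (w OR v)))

NOT y OR NOT (w AND (w OR v))
De Morgan's: NOT(AND of terms) = OR of negations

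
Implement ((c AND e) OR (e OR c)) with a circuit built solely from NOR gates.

((((c NOR c) NOR (e NOR e)) NOR ((e NOR c) NOR (e NOR c))) NOR (((c NOR c) NOR (e NOR e)) NOR ((e NOR c) NOR (e NOR c))))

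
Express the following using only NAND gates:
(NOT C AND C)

(((C NAND C) NAND C) NAND ((C NAND C) NAND C))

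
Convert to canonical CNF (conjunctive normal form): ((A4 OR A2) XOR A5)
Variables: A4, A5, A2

(A4 OR A5 OR A2) AND (A4 OR NOT A5 OR NOT A2) AND (NOT A4 OR NOT A5 OR A2) AND (NOT A4 OR NOT A5 OR NOT A2)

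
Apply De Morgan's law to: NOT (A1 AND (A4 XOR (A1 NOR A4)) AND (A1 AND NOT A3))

NOT A1 OR NOT (A4 XOR (A1 NOR A4)) OR NOT (A1 AND NOT A3)
De Morgan's: NOT(AND of terms) = OR of negations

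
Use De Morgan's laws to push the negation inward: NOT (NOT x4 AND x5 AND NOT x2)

x4 OR NOT x5 OR x2
De Morgan's: NOT(AND of terms) = OR of negations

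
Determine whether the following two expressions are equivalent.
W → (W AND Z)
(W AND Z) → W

No, Converse is not equivalent to original (counterexample: Z=0, W=1)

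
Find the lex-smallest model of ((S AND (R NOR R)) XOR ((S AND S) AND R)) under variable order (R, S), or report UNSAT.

R=0, S=1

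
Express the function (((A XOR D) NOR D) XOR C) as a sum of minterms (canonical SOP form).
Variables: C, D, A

Σm(0, 5, 6, 7) = (NOT C AND NOT D AND NOT A) OR (C AND NOT D AND A) OR (C AND D AND NOT A) OR (C AND D AND A)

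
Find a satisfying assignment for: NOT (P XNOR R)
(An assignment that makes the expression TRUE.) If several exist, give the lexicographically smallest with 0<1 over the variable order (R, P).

R=0, P=1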